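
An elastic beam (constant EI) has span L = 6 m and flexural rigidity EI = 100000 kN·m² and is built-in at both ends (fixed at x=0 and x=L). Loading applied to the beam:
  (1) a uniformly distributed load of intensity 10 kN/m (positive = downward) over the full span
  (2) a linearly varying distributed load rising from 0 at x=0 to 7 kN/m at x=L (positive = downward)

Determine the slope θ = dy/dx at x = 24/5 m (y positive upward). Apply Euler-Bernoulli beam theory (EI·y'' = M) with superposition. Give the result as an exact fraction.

Load 1 — uniform load w=10 kN/m over full span:
  θ_1 = -wx(L-x)(L-2x)/(12EI) = -10·(24/5)·(6-(24/5))·(6-2·(24/5))/(12·100000) = 27/156250 rad
Load 2 — triangular load w₀=7 kN/m (0→w₀ over full span):
  θ_2 = -w₀(2x(L-x)(L-2x)(x+2L)+x²(L-x)²)/(120LEI) = -7·(2·(24/5)·(6-(24/5))·(6-2·(24/5))·((24/5)+2·6)+(24/5)²·(6-(24/5))²)/(120·6·100000) = 126/1953125 rad
Superposition: θ = Σ θ_i = 927/3906250 rad ≈ 0.000237 rad

θ(24/5) = 927/3906250 rad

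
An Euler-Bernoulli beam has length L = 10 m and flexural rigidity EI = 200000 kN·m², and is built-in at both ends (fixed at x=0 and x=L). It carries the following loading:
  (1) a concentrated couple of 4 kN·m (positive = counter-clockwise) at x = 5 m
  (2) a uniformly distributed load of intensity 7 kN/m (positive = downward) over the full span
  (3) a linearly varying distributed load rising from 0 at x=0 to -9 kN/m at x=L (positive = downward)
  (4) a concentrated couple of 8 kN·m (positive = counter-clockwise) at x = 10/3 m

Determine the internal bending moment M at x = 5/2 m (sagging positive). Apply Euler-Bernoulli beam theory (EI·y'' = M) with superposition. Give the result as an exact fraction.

M(5/2) = 869/96 kN·m

Load 1 — applied couple M₀=4 kN·m at a=5 m (b=L-a=5):
  M_1 = R_Ax - M_A  [x≤a] with R_A=3/5, M_A=1 = (3/5)·(5/2) - 1 = 1/2 kN·m
Load 2 — uniform load w=7 kN/m over full span:
  M_2 = wLx/2 - wL²/12 - wx²/2 = 7·10·(5/2)/2 - 7·10²/12 - 7·(5/2)²/2 = 175/24 kN·m
Load 3 — triangular load w₀=-9 kN/m (0→w₀ over full span):
  M_3 = 3w₀Lx/20 - w₀L²/30 - w₀x³/(6L) = 3·(-9)·10·(5/2)/20 - (-9)·10²/30 - (-9)·(5/2)³/(6·10) = -45/32 kN·m
Load 4 — applied couple M₀=8 kN·m at a=10/3 m (b=L-a=20/3):
  M_4 = R_Ax - M_A  [x≤a] with R_A=16/15, M_A=0 = (16/15)·(5/2) - 0 = 8/3 kN·m
Superposition: M = Σ M_i = 869/96 kN·m ≈ 9.052083 kN·m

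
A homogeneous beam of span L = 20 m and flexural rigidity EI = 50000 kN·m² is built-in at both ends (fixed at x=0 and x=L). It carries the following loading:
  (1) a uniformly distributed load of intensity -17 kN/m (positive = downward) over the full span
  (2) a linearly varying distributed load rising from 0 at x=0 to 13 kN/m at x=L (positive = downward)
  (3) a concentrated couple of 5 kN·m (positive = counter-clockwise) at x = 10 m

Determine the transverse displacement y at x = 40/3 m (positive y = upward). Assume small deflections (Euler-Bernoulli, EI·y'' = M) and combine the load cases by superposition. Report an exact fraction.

y(40/3) = 9691/145800 m

Load 1 — uniform load w=-17 kN/m over full span:
  y_1 = -wx²(L-x)²/(24EI) = -(-17)·(40/3)²·(20-(40/3))²/(24·50000) = 136/1215 m
Load 2 — triangular load w₀=13 kN/m (0→w₀ over full span):
  y_2 = -w₀x²(L-x)²(x+2L)/(120LEI) = -13·(40/3)²·(20-(40/3))²·((40/3)+2·20)/(120·20·50000) = -832/18225 m
Load 3 — applied couple M₀=5 kN·m at a=10 m (b=L-a=10):
  y_3 = (R_Ax³/6 - M_Ax²/2 - M₀(x-a)²/2)/EI  [x>a] with R_A=3/8, M_A=5/4 = ((3/8)·(40/3)³/6 - (5/4)·(40/3)²/2 - 5·((40/3)-10)²/2)/50000 = 1/5400 m
Superposition: y = Σ y_i = 9691/145800 m ≈ 0.066468 m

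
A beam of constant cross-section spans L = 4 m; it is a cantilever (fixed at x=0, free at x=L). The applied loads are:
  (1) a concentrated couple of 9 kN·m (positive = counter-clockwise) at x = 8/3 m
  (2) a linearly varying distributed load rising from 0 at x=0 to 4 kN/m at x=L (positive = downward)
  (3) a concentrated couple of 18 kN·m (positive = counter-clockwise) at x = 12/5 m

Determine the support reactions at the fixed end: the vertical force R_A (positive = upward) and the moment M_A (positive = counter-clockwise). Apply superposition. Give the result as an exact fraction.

R_A = 8 kN, M_A = -17/3 kN·m

Load 1 — applied couple M₀=9 kN·m at a=8/3 m (b=L-a=4/3):
  R_A = 0 kN
  M_A = -M₀ = -9 kN·m
Load 2 — triangular load w₀=4 kN/m (0→w₀ over full span):
  R_A = w₀L/2 = 4·4/2 = 8 kN
  M_A = w₀L²/3 = 4·4²/3 = 64/3 kN·m
Load 3 — applied couple M₀=18 kN·m at a=12/5 m (b=L-a=8/5):
  R_A = 0 kN
  M_A = -M₀ = -18 kN·m
Superposition: R_A = 8 kN, M_A = -17/3 kN·m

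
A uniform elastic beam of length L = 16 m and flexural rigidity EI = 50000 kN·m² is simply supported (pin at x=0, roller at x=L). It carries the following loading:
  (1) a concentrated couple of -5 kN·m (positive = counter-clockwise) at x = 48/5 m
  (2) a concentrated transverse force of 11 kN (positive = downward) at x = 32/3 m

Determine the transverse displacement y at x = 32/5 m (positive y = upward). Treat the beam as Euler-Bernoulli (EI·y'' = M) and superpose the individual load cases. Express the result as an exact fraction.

y(32/5) = -442384/31640625 m

Load 1 — applied couple M₀=-5 kN·m at a=48/5 m (b=L-a=32/5):
  y_1 = (M₀x³/(6L)+C₁x)/EI  [x≤a] with C₁=M₀(3b²-L²)/(6L)=104/15 = ((-5)·(32/5)³/(6·16)+(104/15)·(32/5))/50000 = 48/78125 m
Load 2 — point force P=11 kN at a=32/3 m (b=L-a=16/3):
  y_2 = -Pbx(L²-b²-x²)/(6LEI)  [x≤a] = -11·(16/3)·(32/5)·(16²-(16/3)²-(32/5)²)/(6·16·50000) = -461824/31640625 m
Superposition: y = Σ y_i = -442384/31640625 m ≈ -0.013982 m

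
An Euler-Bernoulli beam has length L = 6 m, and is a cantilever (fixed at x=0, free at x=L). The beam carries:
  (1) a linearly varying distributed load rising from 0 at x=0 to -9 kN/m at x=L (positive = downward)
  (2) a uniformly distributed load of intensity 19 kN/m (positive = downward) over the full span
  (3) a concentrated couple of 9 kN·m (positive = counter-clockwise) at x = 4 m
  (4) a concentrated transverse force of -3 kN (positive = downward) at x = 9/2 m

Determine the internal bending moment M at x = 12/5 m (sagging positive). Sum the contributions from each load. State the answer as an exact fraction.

M(12/5) = -15291/250 kN·m

Load 1 — triangular load w₀=-9 kN/m (0→w₀ over full span):
  M_1 = w₀Lx/2 - w₀L²/3 - w₀x³/(6L) = (-9)·6·(12/5)/2 - (-9)·6²/3 - (-9)·(12/5)³/(6·6) = 5832/125 kN·m
Load 2 — uniform load w=19 kN/m over full span:
  M_2 = -w(L-x)²/2 = -19·(6-(12/5))²/2 = -3078/25 kN·m
Load 3 — applied couple M₀=9 kN·m at a=4 m (b=L-a=2):
  M_3 = M₀  [x≤a] = 9 = 9 kN·m
Load 4 — point force P=-3 kN at a=9/2 m (b=L-a=3/2):
  M_4 = -P(a-x)  [x≤a] = -(-3)·((9/2)-(12/5)) = 63/10 kN·m
Superposition: M = Σ M_i = -15291/250 kN·m ≈ -61.164000 kN·m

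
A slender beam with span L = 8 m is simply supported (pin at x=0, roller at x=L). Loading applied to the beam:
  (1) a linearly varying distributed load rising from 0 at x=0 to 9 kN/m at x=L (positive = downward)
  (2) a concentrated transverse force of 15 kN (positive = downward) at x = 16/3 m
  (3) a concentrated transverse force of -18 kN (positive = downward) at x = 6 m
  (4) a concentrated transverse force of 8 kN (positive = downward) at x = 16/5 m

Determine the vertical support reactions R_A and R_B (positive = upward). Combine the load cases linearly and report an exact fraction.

R_A = 173/10 kN, R_B = 237/10 kN

Load 1 — triangular load w₀=9 kN/m (0→w₀ over full span):
  R_A = w₀L/6 = 9·8/6 = 12 kN
  R_B = w₀L/3 = 9·8/3 = 24 kN
Load 2 — point force P=15 kN at a=16/3 m (b=L-a=8/3):
  R_A = Pb/L = 15·(8/3)/8 = 5 kN
  R_B = Pa/L = 15·(16/3)/8 = 10 kN
Load 3 — point force P=-18 kN at a=6 m (b=L-a=2):
  R_A = Pb/L = (-18)·2/8 = -9/2 kN
  R_B = Pa/L = (-18)·6/8 = -27/2 kN
Load 4 — point force P=8 kN at a=16/5 m (b=L-a=24/5):
  R_A = Pb/L = 8·(24/5)/8 = 24/5 kN
  R_B = Pa/L = 8·(16/5)/8 = 16/5 kN
Superposition: R_A = 173/10 kN, R_B = 237/10 kN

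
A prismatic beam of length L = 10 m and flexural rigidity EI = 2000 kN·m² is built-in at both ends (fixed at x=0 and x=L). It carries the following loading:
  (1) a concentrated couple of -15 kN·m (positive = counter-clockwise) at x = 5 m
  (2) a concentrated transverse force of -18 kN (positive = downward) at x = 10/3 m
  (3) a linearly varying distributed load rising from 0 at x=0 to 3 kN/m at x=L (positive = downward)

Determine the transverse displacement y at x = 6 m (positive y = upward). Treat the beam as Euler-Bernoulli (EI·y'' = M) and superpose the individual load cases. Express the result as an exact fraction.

y(6) = 1513/225000 m

Load 1 — applied couple M₀=-15 kN·m at a=5 m (b=L-a=5):
  y_1 = (R_Ax³/6 - M_Ax²/2 - M₀(x-a)²/2)/EI  [x>a] with R_A=-9/4, M_A=-15/4 = ((-9/4)·6³/6 - (-15/4)·6²/2 - (-15)·(6-5)²/2)/2000 = -3/1000 m
Load 2 — point force P=-18 kN at a=10/3 m (b=L-a=20/3):
  y_2 = -Pa²(L-x)²(3bL-(3b+a)(L-x))/(6L³EI)  [x>a] = -(-18)·(10/3)²·(10-6)²·(3·(20/3)·10-(3·(20/3)+(10/3))·(10-6))/(6·10³·2000) = 32/1125 m
Load 3 — triangular load w₀=3 kN/m (0→w₀ over full span):
  y_3 = -w₀x²(L-x)²(x+2L)/(120LEI) = -3·6²·(10-6)²·(6+2·10)/(120·10·2000) = -117/6250 m
Superposition: y = Σ y_i = 1513/225000 m ≈ 0.006724 m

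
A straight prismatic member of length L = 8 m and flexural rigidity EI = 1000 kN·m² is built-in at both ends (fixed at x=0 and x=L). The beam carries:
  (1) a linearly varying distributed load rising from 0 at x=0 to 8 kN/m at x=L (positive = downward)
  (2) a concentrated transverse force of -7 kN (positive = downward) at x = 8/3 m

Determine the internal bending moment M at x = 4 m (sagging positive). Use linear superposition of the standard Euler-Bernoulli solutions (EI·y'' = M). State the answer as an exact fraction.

Load 1 — triangular load w₀=8 kN/m (0→w₀ over full span):
  M_1 = 3w₀Lx/20 - w₀L²/30 - w₀x³/(6L) = 3·8·8·4/20 - 8·8²/30 - 8·4³/(6·8) = 32/3 kN·m
Load 2 — point force P=-7 kN at a=8/3 m (b=L-a=16/3):
  M_2 = Pa²(a+3b)(L-x)/L³ - Pa²b/L²  [x>a] = (-7)·(8/3)²·((8/3)+3·(16/3))·(8-4)/8³ - (-7)·(8/3)²·(16/3)/8² = -28/9 kN·m
Superposition: M = Σ M_i = 68/9 kN·m ≈ 7.555556 kN·m

M(4) = 68/9 kN·m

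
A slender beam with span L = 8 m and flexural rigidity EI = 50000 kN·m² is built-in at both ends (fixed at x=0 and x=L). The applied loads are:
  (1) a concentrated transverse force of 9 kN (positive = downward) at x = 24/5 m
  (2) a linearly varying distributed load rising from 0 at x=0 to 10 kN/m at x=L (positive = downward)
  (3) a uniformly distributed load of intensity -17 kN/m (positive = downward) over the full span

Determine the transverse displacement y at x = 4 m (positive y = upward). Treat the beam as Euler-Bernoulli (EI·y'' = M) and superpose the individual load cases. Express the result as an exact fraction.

y(4) = 832/390625 m

Load 1 — point force P=9 kN at a=24/5 m (b=L-a=16/5):
  y_1 = -Pb²x²(3aL-(3a+b)x)/(6L³EI)  [x≤a] = -9·(16/5)²·4²·(3·(24/5)·8-(3·(24/5)+(16/5))·4)/(6·8³·50000) = -168/390625 m
Load 2 — triangular load w₀=10 kN/m (0→w₀ over full span):
  y_2 = -w₀x²(L-x)²(x+2L)/(120LEI) = -10·4²·(8-4)²·(4+2·8)/(120·8·50000) = -2/1875 m
Load 3 — uniform load w=-17 kN/m over full span:
  y_3 = -wx²(L-x)²/(24EI) = -(-17)·4²·(8-4)²/(24·50000) = 34/9375 m
Superposition: y = Σ y_i = 832/390625 m ≈ 0.002130 m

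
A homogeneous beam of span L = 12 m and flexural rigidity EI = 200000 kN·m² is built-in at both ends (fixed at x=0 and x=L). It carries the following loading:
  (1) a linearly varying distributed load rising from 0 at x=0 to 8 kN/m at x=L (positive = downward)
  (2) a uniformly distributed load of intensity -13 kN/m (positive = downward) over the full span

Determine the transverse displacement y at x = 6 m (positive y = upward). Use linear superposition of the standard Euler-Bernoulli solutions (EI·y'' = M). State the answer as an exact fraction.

y(6) = 243/100000 m

Load 1 — triangular load w₀=8 kN/m (0→w₀ over full span):
  y_1 = -w₀x²(L-x)²(x+2L)/(120LEI) = -8·6²·(12-6)²·(6+2·12)/(120·12·200000) = -27/25000 m
Load 2 — uniform load w=-13 kN/m over full span:
  y_2 = -wx²(L-x)²/(24EI) = -(-13)·6²·(12-6)²/(24·200000) = 351/100000 m
Superposition: y = Σ y_i = 243/100000 m ≈ 0.002430 m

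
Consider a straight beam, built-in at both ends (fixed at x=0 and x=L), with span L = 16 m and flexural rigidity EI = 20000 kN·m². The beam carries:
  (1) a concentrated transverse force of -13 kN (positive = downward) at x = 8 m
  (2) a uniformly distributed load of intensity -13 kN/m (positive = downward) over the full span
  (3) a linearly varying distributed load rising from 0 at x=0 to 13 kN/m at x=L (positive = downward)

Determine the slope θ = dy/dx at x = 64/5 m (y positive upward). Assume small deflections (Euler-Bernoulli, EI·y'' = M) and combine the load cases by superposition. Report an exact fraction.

θ(64/5) = -14573/1171875 rad

Load 1 — point force P=-13 kN at a=8 m (b=L-a=8):
  θ_1 = Pa²(L-x)(2bL-(3b+a)(L-x))/(2L³EI)  [x>a] = (-13)·8²·(16-(64/5))·(2·8·16-(3·8+8)·(16-(64/5)))/(2·16³·20000) = -39/15625 rad
Load 2 — uniform load w=-13 kN/m over full span:
  θ_2 = -wx(L-x)(L-2x)/(12EI) = -(-13)·(64/5)·(16-(64/5))·(16-2·(64/5))/(12·20000) = -1664/78125 rad
Load 3 — triangular load w₀=13 kN/m (0→w₀ over full span):
  θ_3 = -w₀(2x(L-x)(L-2x)(x+2L)+x²(L-x)²)/(120LEI) = -13·(2·(64/5)·(16-(64/5))·(16-2·(64/5))·((64/5)+2·16)+(64/5)²·(16-(64/5))²)/(120·16·20000) = 13312/1171875 rad
Superposition: θ = Σ θ_i = -14573/1171875 rad ≈ -0.012436 rad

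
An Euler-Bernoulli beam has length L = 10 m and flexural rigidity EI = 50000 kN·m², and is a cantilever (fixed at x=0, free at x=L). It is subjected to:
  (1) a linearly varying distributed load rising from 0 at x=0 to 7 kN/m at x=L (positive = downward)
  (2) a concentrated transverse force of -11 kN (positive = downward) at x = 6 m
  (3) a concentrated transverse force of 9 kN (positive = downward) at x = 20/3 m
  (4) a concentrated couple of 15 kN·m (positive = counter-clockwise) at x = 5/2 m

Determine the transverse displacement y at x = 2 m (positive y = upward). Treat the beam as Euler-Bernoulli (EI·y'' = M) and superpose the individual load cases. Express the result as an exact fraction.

Load 1 — triangular load w₀=7 kN/m (0→w₀ over full span):
  y_1 = (w₀Lx³/12-w₀L²x²/6-w₀x⁵/(120L))/EI = (7·10·2³/12-7·10²·2²/6-7·2⁵/(120·10))/50000 = -15757/1875000 m
Load 2 — point force P=-11 kN at a=6 m (b=L-a=4):
  y_2 = -Px²(3a-x)/(6EI)  [x≤a] = -(-11)·2²·(3·6-2)/(6·50000) = 22/9375 m
Load 3 — point force P=9 kN at a=20/3 m (b=L-a=10/3):
  y_3 = -Px²(3a-x)/(6EI)  [x≤a] = -9·2²·(3·(20/3)-2)/(6·50000) = -27/12500 m
Load 4 — applied couple M₀=15 kN·m at a=5/2 m (b=L-a=15/2):
  y_4 = M₀x²/(2EI)  [x≤a] = 15·2²/(2·50000) = 3/5000 m
Superposition: y = Σ y_i = -7141/937500 m ≈ -0.007617 m

y(2) = -7141/937500 m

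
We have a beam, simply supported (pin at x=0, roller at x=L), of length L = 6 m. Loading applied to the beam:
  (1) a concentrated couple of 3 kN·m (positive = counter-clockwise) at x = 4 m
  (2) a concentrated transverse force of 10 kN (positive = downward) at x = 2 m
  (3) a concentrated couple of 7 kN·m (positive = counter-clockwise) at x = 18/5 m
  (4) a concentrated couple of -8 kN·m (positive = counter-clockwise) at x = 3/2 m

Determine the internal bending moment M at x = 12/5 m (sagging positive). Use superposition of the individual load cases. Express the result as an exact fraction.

M(12/5) = 104/5 kN·m

Load 1 — applied couple M₀=3 kN·m at a=4 m (b=L-a=2):
  M_1 = M₀x/L  [x≤a] = 3·(12/5)/6 = 6/5 kN·m
Load 2 — point force P=10 kN at a=2 m (b=L-a=4):
  M_2 = Pa(L-x)/L  [x>a] = 10·2·(6-(12/5))/6 = 12 kN·m
Load 3 — applied couple M₀=7 kN·m at a=18/5 m (b=L-a=12/5):
  M_3 = M₀x/L  [x≤a] = 7·(12/5)/6 = 14/5 kN·m
Load 4 — applied couple M₀=-8 kN·m at a=3/2 m (b=L-a=9/2):
  M_4 = M₀x/L - M₀  [x>a] = (-8)·(12/5)/6 - (-8) = 24/5 kN·m
Superposition: M = Σ M_i = 104/5 kN·m ≈ 20.800000 kN·m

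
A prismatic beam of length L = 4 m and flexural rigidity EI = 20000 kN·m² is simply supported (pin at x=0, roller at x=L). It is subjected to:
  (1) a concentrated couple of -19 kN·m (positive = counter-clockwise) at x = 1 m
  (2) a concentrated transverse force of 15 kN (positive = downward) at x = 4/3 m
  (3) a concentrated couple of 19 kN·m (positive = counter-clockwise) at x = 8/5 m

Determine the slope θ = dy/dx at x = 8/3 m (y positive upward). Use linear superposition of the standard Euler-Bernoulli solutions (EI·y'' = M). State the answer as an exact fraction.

Load 1 — applied couple M₀=-19 kN·m at a=1 m (b=L-a=3):
  θ_1 = (M₀x²/(2L)-M₀(x-a)+C₁)/EI  [x>a] with C₁=M₀(3b²-L²)/(6L)=-209/24 = ((-19)·(8/3)²/(2·4)-(-19)·((8/3)-1)+(-209/24))/20000 = 437/1440000 rad
Load 2 — point force P=15 kN at a=4/3 m (b=L-a=8/3):
  θ_2 = -Pa(2L²-6Lx+3x²+a²)/(6LEI)  [x>a] = -15·(4/3)·(2·4²-6·4·(8/3)+3·(8/3)²+(4/3)²)/(6·4·20000) = 1/2700 rad
Load 3 — applied couple M₀=19 kN·m at a=8/5 m (b=L-a=12/5):
  θ_3 = (M₀x²/(2L)-M₀(x-a)+C₁)/EI  [x>a] with C₁=M₀(3b²-L²)/(6L)=76/75 = (19·(8/3)²/(2·4)-19·((8/3)-(8/5))+(76/75))/20000 = -133/1125000 rad
Superposition: θ = Σ θ_i = 60007/108000000 rad ≈ 0.000556 rad

θ(8/3) = 60007/108000000 rad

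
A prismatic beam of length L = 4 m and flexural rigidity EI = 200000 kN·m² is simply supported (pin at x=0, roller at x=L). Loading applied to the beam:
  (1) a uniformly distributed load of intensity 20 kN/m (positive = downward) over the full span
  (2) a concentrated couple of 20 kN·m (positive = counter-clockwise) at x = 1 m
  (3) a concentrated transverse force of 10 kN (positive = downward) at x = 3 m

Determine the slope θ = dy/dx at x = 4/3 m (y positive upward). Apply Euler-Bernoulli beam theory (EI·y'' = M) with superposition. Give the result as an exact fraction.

Load 1 — uniform load w=20 kN/m over full span:
  θ_1 = -w(L³-6Lx²+4x³)/(24EI) = -20·(4³-6·4·(4/3)²+4·(4/3)³)/(24·200000) = -13/101250 rad
Load 2 — applied couple M₀=20 kN·m at a=1 m (b=L-a=3):
  θ_2 = (M₀x²/(2L)-M₀(x-a)+C₁)/EI  [x>a] with C₁=M₀(3b²-L²)/(6L)=55/6 = (20·(4/3)²/(2·4)-20·((4/3)-1)+(55/6))/200000 = 1/28800 rad
Load 3 — point force P=10 kN at a=3 m (b=L-a=1):
  θ_3 = -Pb(L²-b²-3x²)/(6LEI)  [x≤a] = -10·1·(4²-1²-3·(4/3)²)/(6·4·200000) = -29/1440000 rad
Superposition: θ = Σ θ_i = -59/518400 rad ≈ -0.000114 rad

θ(4/3) = -59/518400 rad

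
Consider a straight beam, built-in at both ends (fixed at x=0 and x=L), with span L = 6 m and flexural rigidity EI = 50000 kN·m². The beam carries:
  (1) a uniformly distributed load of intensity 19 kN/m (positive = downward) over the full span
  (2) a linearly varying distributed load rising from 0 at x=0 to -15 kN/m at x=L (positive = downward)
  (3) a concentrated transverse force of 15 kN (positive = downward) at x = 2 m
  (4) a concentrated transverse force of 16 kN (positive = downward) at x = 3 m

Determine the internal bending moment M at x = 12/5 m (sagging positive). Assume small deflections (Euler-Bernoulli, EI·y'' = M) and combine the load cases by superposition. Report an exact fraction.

Load 1 — uniform load w=19 kN/m over full span:
  M_1 = wLx/2 - wL²/12 - wx²/2 = 19·6·(12/5)/2 - 19·6²/12 - 19·(12/5)²/2 = 627/25 kN·m
Load 2 — triangular load w₀=-15 kN/m (0→w₀ over full span):
  M_2 = 3w₀Lx/20 - w₀L²/30 - w₀x³/(6L) = 3·(-15)·6·(12/5)/20 - (-15)·6²/30 - (-15)·(12/5)³/(6·6) = -216/25 kN·m
Load 3 — point force P=15 kN at a=2 m (b=L-a=4):
  M_3 = Pa²(a+3b)(L-x)/L³ - Pa²b/L²  [x>a] = 15·2²·(2+3·4)·(6-(12/5))/6³ - 15·2²·4/6² = 22/3 kN·m
Load 4 — point force P=16 kN at a=3 m (b=L-a=3):
  M_4 = Pb²(3a+b)x/L³ - Pab²/L²  [x≤a] = 16·3²·(3·3+3)·(12/5)/6³ - 16·3·3²/6² = 36/5 kN·m
Superposition: M = Σ M_i = 2323/75 kN·m ≈ 30.973333 kN·m

M(12/5) = 2323/75 kN·m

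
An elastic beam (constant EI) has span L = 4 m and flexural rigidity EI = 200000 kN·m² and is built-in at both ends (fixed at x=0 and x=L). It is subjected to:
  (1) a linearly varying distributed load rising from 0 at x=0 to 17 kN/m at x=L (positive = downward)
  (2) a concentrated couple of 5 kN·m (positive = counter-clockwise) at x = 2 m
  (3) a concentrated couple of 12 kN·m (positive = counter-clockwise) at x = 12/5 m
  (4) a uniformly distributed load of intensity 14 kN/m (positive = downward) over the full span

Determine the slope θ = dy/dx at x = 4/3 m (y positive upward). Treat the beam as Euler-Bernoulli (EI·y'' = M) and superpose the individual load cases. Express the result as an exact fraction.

Load 1 — triangular load w₀=17 kN/m (0→w₀ over full span):
  θ_1 = -w₀(2x(L-x)(L-2x)(x+2L)+x²(L-x)²)/(120LEI) = -17·(2·(4/3)·(4-(4/3))·(4-2·(4/3))·((4/3)+2·4)+(4/3)²·(4-(4/3))²)/(120·4·200000) = -68/3796875 rad
Load 2 — applied couple M₀=5 kN·m at a=2 m (b=L-a=2):
  θ_2 = (R_Ax²/2 - M_Ax)/EI  [x≤a] with R_A=15/8, M_A=5/4 = ((15/8)·(4/3)²/2 - (5/4)·(4/3))/200000 = 0 rad
Load 3 — applied couple M₀=12 kN·m at a=12/5 m (b=L-a=8/5):
  θ_3 = (R_Ax²/2 - M_Ax)/EI  [x≤a] with R_A=108/25, M_A=96/25 = ((108/25)·(4/3)²/2 - (96/25)·(4/3))/200000 = -1/156250 rad
Load 4 — uniform load w=14 kN/m over full span:
  θ_4 = -wx(L-x)(L-2x)/(12EI) = -14·(4/3)·(4-(4/3))·(4-2·(4/3))/(12·200000) = -7/253125 rad
Superposition: θ = Σ θ_i = -1973/37968750 rad ≈ -0.000052 rad

θ(4/3) = -1973/37968750 rad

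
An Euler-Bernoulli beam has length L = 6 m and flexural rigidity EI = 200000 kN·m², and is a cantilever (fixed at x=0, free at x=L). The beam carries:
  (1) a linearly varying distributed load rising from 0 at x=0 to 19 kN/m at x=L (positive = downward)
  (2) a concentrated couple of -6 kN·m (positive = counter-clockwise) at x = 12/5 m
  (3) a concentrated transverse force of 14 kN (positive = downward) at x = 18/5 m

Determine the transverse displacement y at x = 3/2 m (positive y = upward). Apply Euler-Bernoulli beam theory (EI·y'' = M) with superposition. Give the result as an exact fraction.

y(3/2) = -143469/102400000 m

Load 1 — triangular load w₀=19 kN/m (0→w₀ over full span):
  y_1 = (w₀Lx³/12-w₀L²x²/6-w₀x⁵/(120L))/EI = (19·6·(3/2)³/12-19·6²·(3/2)²/6-19·(3/2)⁵/(120·6))/200000 = -575073/512000000 m
Load 2 — applied couple M₀=-6 kN·m at a=12/5 m (b=L-a=18/5):
  y_2 = M₀x²/(2EI)  [x≤a] = (-6)·(3/2)²/(2·200000) = -27/800000 m
Load 3 — point force P=14 kN at a=18/5 m (b=L-a=12/5):
  y_3 = -Px²(3a-x)/(6EI)  [x≤a] = -14·(3/2)²·(3·(18/5)-(3/2))/(6·200000) = -1953/8000000 m
Superposition: y = Σ y_i = -143469/102400000 m ≈ -0.001401 m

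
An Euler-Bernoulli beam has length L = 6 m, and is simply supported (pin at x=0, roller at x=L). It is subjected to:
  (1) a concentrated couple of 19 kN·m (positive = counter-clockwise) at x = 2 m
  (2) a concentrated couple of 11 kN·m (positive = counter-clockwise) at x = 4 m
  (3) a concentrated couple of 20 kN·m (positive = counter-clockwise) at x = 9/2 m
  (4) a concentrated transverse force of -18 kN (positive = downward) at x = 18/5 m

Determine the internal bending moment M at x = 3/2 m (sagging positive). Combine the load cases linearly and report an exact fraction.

M(3/2) = 17/10 kN·m

Load 1 — applied couple M₀=19 kN·m at a=2 m (b=L-a=4):
  M_1 = M₀x/L  [x≤a] = 19·(3/2)/6 = 19/4 kN·m
Load 2 — applied couple M₀=11 kN·m at a=4 m (b=L-a=2):
  M_2 = M₀x/L  [x≤a] = 11·(3/2)/6 = 11/4 kN·m
Load 3 — applied couple M₀=20 kN·m at a=9/2 m (b=L-a=3/2):
  M_3 = M₀x/L  [x≤a] = 20·(3/2)/6 = 5 kN·m
Load 4 — point force P=-18 kN at a=18/5 m (b=L-a=12/5):
  M_4 = Pbx/L  [x≤a] = (-18)·(12/5)·(3/2)/6 = -54/5 kN·m
Superposition: M = Σ M_i = 17/10 kN·m ≈ 1.700000 kN·m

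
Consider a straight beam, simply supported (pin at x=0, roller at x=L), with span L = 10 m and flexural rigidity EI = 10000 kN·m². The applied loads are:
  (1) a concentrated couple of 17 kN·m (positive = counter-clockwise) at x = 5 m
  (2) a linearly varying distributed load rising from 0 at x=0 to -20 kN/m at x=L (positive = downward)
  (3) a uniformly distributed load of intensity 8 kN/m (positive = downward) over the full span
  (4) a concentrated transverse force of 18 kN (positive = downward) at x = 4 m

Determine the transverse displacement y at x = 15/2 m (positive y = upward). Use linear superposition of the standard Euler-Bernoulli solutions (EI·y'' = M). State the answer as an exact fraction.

Load 1 — applied couple M₀=17 kN·m at a=5 m (b=L-a=5):
  y_1 = (M₀x³/(6L)-M₀(x-a)²/2+C₁x)/EI  [x>a] with C₁=M₀(3b²-L²)/(6L)=-85/12 = (17·(15/2)³/(6·10)-17·((15/2)-5)²/2+(-85/12)·(15/2))/10000 = 17/12800 m
Load 2 — triangular load w₀=-20 kN/m (0→w₀ over full span):
  y_2 = -w₀x(7L⁴-10L²x²+3x⁴)/(360LEI) = -(-20)·(15/2)·(7·10⁴-10·10²·(15/2)²+3·(15/2)⁴)/(360·10·10000) = 595/6144 m
Load 3 — uniform load w=8 kN/m over full span:
  y_3 = -wx(L³-2Lx²+x³)/(24EI) = -8·(15/2)·(10³-2·10·(15/2)²+(15/2)³)/(24·10000) = -19/256 m
Load 4 — point force P=18 kN at a=4 m (b=L-a=6):
  y_4 = -Pa(L-x)(2Lx-a²-x²)/(6LEI)  [x>a] = -18·4·(10-(15/2))·(2·10·(15/2)-4²-(15/2)²)/(6·10·10000) = -933/40000 m
Superposition: y = Σ y_i = 2407/3840000 m ≈ 0.000627 m

y(15/2) = 2407/3840000 m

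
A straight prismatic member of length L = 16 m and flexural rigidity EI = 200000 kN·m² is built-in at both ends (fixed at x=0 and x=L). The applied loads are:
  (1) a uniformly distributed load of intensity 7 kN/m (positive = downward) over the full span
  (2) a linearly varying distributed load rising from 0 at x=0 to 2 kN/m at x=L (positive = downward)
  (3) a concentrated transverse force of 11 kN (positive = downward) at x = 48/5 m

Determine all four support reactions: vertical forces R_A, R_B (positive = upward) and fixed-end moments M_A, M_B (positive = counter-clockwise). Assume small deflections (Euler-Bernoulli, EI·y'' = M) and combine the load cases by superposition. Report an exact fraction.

Load 1 — uniform load w=7 kN/m over full span:
  R_A = wL/2 = 7·16/2 = 56 kN
  M_A = wL²/12 = 7·16²/12 = 448/3 kN·m
  R_B = wL/2 = 7·16/2 = 56 kN
  M_B = -wL²/12 = -7·16²/12 = -448/3 kN·m
Load 2 — triangular load w₀=2 kN/m (0→w₀ over full span):
  R_A = 3w₀L/20 = 3·2·16/20 = 24/5 kN
  M_A = w₀L²/30 = 2·16²/30 = 256/15 kN·m
  R_B = 7w₀L/20 = 7·2·16/20 = 56/5 kN
  M_B = -w₀L²/20 = -2·16²/20 = -128/5 kN·m
Load 3 — point force P=11 kN at a=48/5 m (b=L-a=32/5):
  R_A = Pb²(3a+b)/L³ = 11·(32/5)²·(3·(48/5)+(32/5))/16³ = 484/125 kN
  M_A = Pab²/L² = 11·(48/5)·(32/5)²/16² = 2112/125 kN·m
  R_B = Pa²(a+3b)/L³ = 11·(48/5)²·((48/5)+3·(32/5))/16³ = 891/125 kN
  M_B = -Pa²b/L² = -11·(48/5)²·(32/5)/16² = -3168/125 kN·m
Superposition: R_A = 8084/125 kN, M_A = 22912/125 kN·m, R_B = 9291/125 kN, M_B = -75104/375 kN·m

R_A = 8084/125 kN, M_A = 22912/125 kN·m, R_B = 9291/125 kN, M_B = -75104/375 kN·m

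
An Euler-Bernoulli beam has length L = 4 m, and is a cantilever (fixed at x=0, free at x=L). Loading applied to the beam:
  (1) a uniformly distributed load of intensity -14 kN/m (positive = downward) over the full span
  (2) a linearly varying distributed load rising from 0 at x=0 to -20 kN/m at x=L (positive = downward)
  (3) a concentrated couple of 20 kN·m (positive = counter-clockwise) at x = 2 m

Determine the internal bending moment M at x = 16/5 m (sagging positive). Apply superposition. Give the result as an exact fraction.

M(16/5) = 784/75 kN·m

Load 1 — uniform load w=-14 kN/m over full span:
  M_1 = -w(L-x)²/2 = -(-14)·(4-(16/5))²/2 = 112/25 kN·m
Load 2 — triangular load w₀=-20 kN/m (0→w₀ over full span):
  M_2 = w₀Lx/2 - w₀L²/3 - w₀x³/(6L) = (-20)·4·(16/5)/2 - (-20)·4²/3 - (-20)·(16/5)³/(6·4) = 448/75 kN·m
Load 3 — applied couple M₀=20 kN·m at a=2 m (b=L-a=2):
  M_3 = 0  [x>a] = 0 kN·m
Superposition: M = Σ M_i = 784/75 kN·m ≈ 10.453333 kN·m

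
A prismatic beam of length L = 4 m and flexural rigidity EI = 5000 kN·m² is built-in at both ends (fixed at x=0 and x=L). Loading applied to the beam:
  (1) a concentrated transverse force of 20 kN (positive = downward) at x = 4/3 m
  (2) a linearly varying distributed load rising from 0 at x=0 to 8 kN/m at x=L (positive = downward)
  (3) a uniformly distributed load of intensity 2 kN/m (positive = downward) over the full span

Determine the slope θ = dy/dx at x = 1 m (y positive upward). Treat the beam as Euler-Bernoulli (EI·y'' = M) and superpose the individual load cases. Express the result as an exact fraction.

Load 1 — point force P=20 kN at a=4/3 m (b=L-a=8/3):
  θ_1 = -Pb²x(2aL-(3a+b)x)/(2L³EI)  [x≤a] = -20·(8/3)²·1·(2·(4/3)·4-(3·(4/3)+(8/3))·1)/(2·4³·5000) = -1/1125 rad
Load 2 — triangular load w₀=8 kN/m (0→w₀ over full span):
  θ_2 = -w₀(2x(L-x)(L-2x)(x+2L)+x²(L-x)²)/(120LEI) = -8·(2·1·(4-1)·(4-2·1)·(1+2·4)+1²·(4-1)²)/(120·4·5000) = -39/100000 rad
Load 3 — uniform load w=2 kN/m over full span:
  θ_3 = -wx(L-x)(L-2x)/(12EI) = -2·1·(4-1)·(4-2·1)/(12·5000) = -1/5000 rad
Superposition: θ = Σ θ_i = -1331/900000 rad ≈ -0.001479 rad

θ(1) = -1331/900000 rad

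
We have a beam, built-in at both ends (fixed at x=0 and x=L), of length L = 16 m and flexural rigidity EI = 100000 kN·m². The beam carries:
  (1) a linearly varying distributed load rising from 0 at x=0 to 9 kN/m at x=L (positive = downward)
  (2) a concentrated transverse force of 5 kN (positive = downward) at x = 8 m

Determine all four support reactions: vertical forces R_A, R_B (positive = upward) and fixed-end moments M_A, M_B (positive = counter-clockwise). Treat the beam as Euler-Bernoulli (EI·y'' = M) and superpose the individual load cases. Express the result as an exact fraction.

Load 1 — triangular load w₀=9 kN/m (0→w₀ over full span):
  R_A = 3w₀L/20 = 3·9·16/20 = 108/5 kN
  M_A = w₀L²/30 = 9·16²/30 = 384/5 kN·m
  R_B = 7w₀L/20 = 7·9·16/20 = 252/5 kN
  M_B = -w₀L²/20 = -9·16²/20 = -576/5 kN·m
Load 2 — point force P=5 kN at a=8 m (b=L-a=8):
  R_A = Pb²(3a+b)/L³ = 5·8²·(3·8+8)/16³ = 5/2 kN
  M_A = Pab²/L² = 5·8·8²/16² = 10 kN·m
  R_B = Pa²(a+3b)/L³ = 5·8²·(8+3·8)/16³ = 5/2 kN
  M_B = -Pa²b/L² = -5·8²·8/16² = -10 kN·m
Superposition: R_A = 241/10 kN, M_A = 434/5 kN·m, R_B = 529/10 kN, M_B = -626/5 kN·m

R_A = 241/10 kN, M_A = 434/5 kN·m, R_B = 529/10 kN, M_B = -626/5 kN·m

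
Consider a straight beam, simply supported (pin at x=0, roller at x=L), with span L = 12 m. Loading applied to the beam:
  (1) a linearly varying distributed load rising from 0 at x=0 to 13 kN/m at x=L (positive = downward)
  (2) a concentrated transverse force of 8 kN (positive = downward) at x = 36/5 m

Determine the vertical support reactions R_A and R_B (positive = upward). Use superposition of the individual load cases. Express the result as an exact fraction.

R_A = 146/5 kN, R_B = 284/5 kN

Load 1 — triangular load w₀=13 kN/m (0→w₀ over full span):
  R_A = w₀L/6 = 13·12/6 = 26 kN
  R_B = w₀L/3 = 13·12/3 = 52 kN
Load 2 — point force P=8 kN at a=36/5 m (b=L-a=24/5):
  R_A = Pb/L = 8·(24/5)/12 = 16/5 kN
  R_B = Pa/L = 8·(36/5)/12 = 24/5 kN
Superposition: R_A = 146/5 kN, R_B = 284/5 kN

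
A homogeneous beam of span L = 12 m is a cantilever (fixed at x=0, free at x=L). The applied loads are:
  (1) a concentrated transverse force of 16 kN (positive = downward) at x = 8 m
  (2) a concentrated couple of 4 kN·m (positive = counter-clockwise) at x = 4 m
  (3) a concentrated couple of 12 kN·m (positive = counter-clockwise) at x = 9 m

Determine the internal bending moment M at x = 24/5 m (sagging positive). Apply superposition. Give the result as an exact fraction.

M(24/5) = -196/5 kN·m

Load 1 — point force P=16 kN at a=8 m (b=L-a=4):
  M_1 = -P(a-x)  [x≤a] = -16·(8-(24/5)) = -256/5 kN·m
Load 2 — applied couple M₀=4 kN·m at a=4 m (b=L-a=8):
  M_2 = 0  [x>a] = 0 kN·m
Load 3 — applied couple M₀=12 kN·m at a=9 m (b=L-a=3):
  M_3 = M₀  [x≤a] = 12 = 12 kN·m
Superposition: M = Σ M_i = -196/5 kN·m ≈ -39.200000 kN·m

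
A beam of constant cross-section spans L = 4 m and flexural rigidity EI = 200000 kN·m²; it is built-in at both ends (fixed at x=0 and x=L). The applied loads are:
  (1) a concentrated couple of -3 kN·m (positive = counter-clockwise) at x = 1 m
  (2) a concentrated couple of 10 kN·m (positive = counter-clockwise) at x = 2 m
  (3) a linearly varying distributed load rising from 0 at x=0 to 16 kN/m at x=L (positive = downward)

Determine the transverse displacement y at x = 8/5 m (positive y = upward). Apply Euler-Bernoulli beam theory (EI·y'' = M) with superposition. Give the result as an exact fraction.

y(8/5) = -191081/6250000000 m

Load 1 — applied couple M₀=-3 kN·m at a=1 m (b=L-a=3):
  y_1 = (R_Ax³/6 - M_Ax²/2 - M₀(x-a)²/2)/EI  [x>a] with R_A=-27/32, M_A=9/16 = ((-27/32)·(8/5)³/6 - (9/16)·(8/5)²/2 - (-3)·((8/5)-1)²/2)/200000 = -189/50000000 m
Load 2 — applied couple M₀=10 kN·m at a=2 m (b=L-a=2):
  y_2 = (R_Ax³/6 - M_Ax²/2)/EI  [x≤a] with R_A=15/4, M_A=5/2 = ((15/4)·(8/5)³/6 - (5/2)·(8/5)²/2)/200000 = -1/312500 m
Load 3 — triangular load w₀=16 kN/m (0→w₀ over full span):
  y_3 = -w₀x²(L-x)²(x+2L)/(120LEI) = -16·(8/5)²·(4-(8/5))²·((8/5)+2·4)/(120·4·200000) = -1152/48828125 m
Superposition: y = Σ y_i = -191081/6250000000 m ≈ -0.000031 m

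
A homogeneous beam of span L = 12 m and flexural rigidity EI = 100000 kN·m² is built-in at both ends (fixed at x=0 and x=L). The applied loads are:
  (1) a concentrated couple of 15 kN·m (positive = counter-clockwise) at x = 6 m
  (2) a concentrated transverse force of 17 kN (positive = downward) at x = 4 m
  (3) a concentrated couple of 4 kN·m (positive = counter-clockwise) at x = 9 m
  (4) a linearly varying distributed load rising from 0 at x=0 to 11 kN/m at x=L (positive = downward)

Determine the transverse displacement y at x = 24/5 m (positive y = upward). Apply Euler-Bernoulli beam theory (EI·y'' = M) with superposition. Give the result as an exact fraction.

Load 1 — applied couple M₀=15 kN·m at a=6 m (b=L-a=6):
  y_1 = (R_Ax³/6 - M_Ax²/2)/EI  [x≤a] with R_A=15/8, M_A=15/4 = ((15/8)·(24/5)³/6 - (15/4)·(24/5)²/2)/100000 = -27/312500 m
Load 2 — point force P=17 kN at a=4 m (b=L-a=8):
  y_2 = -Pa²(L-x)²(3bL-(3b+a)(L-x))/(6L³EI)  [x>a] = -17·4²·(12-(24/5))²·(3·8·12-(3·8+4)·(12-(24/5)))/(6·12³·100000) = -459/390625 m
Load 3 — applied couple M₀=4 kN·m at a=9 m (b=L-a=3):
  y_3 = (R_Ax³/6 - M_Ax²/2)/EI  [x≤a] with R_A=3/8, M_A=5/4 = ((3/8)·(24/5)³/6 - (5/4)·(24/5)²/2)/100000 = -117/1562500 m
Load 4 — triangular load w₀=11 kN/m (0→w₀ over full span):
  y_4 = -w₀x²(L-x)²(x+2L)/(120LEI) = -11·(24/5)²·(12-(24/5))²·((24/5)+2·12)/(120·12·100000) = -128304/48828125 m
Superposition: y = Σ y_i = -193554/48828125 m ≈ -0.003964 m

y(24/5) = -193554/48828125 m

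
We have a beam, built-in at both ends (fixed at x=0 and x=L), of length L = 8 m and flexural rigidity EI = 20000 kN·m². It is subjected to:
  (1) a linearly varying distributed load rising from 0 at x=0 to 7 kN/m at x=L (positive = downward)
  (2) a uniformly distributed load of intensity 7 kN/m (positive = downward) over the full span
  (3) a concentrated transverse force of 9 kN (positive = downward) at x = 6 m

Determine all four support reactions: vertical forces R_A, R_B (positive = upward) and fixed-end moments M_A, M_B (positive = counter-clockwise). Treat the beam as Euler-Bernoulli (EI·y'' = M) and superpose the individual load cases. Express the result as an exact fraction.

Load 1 — triangular load w₀=7 kN/m (0→w₀ over full span):
  R_A = 3w₀L/20 = 3·7·8/20 = 42/5 kN
  M_A = w₀L²/30 = 7·8²/30 = 224/15 kN·m
  R_B = 7w₀L/20 = 7·7·8/20 = 98/5 kN
  M_B = -w₀L²/20 = -7·8²/20 = -112/5 kN·m
Load 2 — uniform load w=7 kN/m over full span:
  R_A = wL/2 = 7·8/2 = 28 kN
  M_A = wL²/12 = 7·8²/12 = 112/3 kN·m
  R_B = wL/2 = 7·8/2 = 28 kN
  M_B = -wL²/12 = -7·8²/12 = -112/3 kN·m
Load 3 — point force P=9 kN at a=6 m (b=L-a=2):
  R_A = Pb²(3a+b)/L³ = 9·2²·(3·6+2)/8³ = 45/32 kN
  M_A = Pab²/L² = 9·6·2²/8² = 27/8 kN·m
  R_B = Pa²(a+3b)/L³ = 9·6²·(6+3·2)/8³ = 243/32 kN
  M_B = -Pa²b/L² = -9·6²·2/8² = -81/8 kN·m
Superposition: R_A = 6049/160 kN, M_A = 6677/120 kN·m, R_B = 8831/160 kN, M_B = -8383/120 kN·m

R_A = 6049/160 kN, M_A = 6677/120 kN·m, R_B = 8831/160 kN, M_B = -8383/120 kN·m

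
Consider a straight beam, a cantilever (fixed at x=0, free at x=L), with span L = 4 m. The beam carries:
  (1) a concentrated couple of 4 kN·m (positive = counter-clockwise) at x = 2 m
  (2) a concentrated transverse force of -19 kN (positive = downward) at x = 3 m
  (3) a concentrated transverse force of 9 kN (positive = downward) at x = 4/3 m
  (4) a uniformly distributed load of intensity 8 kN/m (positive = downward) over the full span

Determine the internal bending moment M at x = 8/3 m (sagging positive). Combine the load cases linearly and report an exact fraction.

M(8/3) = -7/9 kN·m

Load 1 — applied couple M₀=4 kN·m at a=2 m (b=L-a=2):
  M_1 = 0  [x>a] = 0 kN·m
Load 2 — point force P=-19 kN at a=3 m (b=L-a=1):
  M_2 = -P(a-x)  [x≤a] = -(-19)·(3-(8/3)) = 19/3 kN·m
Load 3 — point force P=9 kN at a=4/3 m (b=L-a=8/3):
  M_3 = 0  [x>a] = 0 kN·m
Load 4 — uniform load w=8 kN/m over full span:
  M_4 = -w(L-x)²/2 = -8·(4-(8/3))²/2 = -64/9 kN·m
Superposition: M = Σ M_i = -7/9 kN·m ≈ -0.777778 kN·m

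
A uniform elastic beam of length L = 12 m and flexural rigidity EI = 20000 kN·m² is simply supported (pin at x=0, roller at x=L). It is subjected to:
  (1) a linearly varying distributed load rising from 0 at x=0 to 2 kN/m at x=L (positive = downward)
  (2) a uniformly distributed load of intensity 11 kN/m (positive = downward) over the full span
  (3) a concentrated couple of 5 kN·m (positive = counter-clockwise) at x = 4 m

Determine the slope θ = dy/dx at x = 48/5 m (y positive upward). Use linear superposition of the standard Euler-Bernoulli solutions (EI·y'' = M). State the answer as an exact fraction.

θ(48/5) = 637439/18750000 rad

Load 1 — triangular load w₀=2 kN/m (0→w₀ over full span):
  θ_1 = -w₀(7L⁴-30L²x²+15x⁴)/(360LEI) = -2·(7·12⁴-30·12²·(48/5)²+15·(48/5)⁴)/(360·12·20000) = 2271/781250 rad
Load 2 — uniform load w=11 kN/m over full span:
  θ_2 = -w(L³-6Lx²+4x³)/(24EI) = -11·(12³-6·12·(48/5)²+4·(48/5)³)/(24·20000) = 9801/312500 rad
Load 3 — applied couple M₀=5 kN·m at a=4 m (b=L-a=8):
  θ_3 = (M₀x²/(2L)-M₀(x-a)+C₁)/EI  [x>a] with C₁=M₀(3b²-L²)/(6L)=10/3 = (5·(48/5)²/(2·12)-5·((48/5)-4)+(10/3))/20000 = -41/150000 rad
Superposition: θ = Σ θ_i = 637439/18750000 rad ≈ 0.033997 rad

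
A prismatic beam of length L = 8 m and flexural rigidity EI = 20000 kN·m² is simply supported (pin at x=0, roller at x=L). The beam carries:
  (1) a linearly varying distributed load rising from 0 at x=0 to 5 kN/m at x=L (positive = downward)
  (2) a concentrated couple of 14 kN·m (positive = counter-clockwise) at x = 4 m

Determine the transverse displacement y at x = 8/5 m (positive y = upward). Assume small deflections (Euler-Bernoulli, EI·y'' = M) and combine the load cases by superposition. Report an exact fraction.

Load 1 — triangular load w₀=5 kN/m (0→w₀ over full span):
  y_1 = -w₀x(7L⁴-10L²x²+3x⁴)/(360LEI) = -5·(8/5)·(7·8⁴-10·8²·(8/5)²+3·(8/5)⁴)/(360·8·20000) = -22016/5859375 m
Load 2 — applied couple M₀=14 kN·m at a=4 m (b=L-a=4):
  y_2 = (M₀x³/(6L)+C₁x)/EI  [x≤a] with C₁=M₀(3b²-L²)/(6L)=-14/3 = (14·(8/5)³/(6·8)+(-14/3)·(8/5))/20000 = -49/156250 m
Superposition: y = Σ y_i = -47707/11718750 m ≈ -0.004071 m

y(8/5) = -47707/11718750 m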